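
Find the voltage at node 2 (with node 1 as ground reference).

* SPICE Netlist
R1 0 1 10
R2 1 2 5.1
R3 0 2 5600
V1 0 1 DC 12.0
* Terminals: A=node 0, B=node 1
Nodal analysis, taking node 1 as the 0 V reference.
Source V1 fixes V_0 = 12 V.
KCL at each unknown node (sum of currents leaving = 0; resistances in Ω):
  Node 2: (V_2 - 0)/5.1 + (V_2 - 12)/5600 = 0
Collecting terms: 0.1963 × V_2 = 0.002143  =>  V_2 = 0.01092 V
The requested potential is V_2 = 0.01092 V.

Final answer: V_2 = 0.01092 V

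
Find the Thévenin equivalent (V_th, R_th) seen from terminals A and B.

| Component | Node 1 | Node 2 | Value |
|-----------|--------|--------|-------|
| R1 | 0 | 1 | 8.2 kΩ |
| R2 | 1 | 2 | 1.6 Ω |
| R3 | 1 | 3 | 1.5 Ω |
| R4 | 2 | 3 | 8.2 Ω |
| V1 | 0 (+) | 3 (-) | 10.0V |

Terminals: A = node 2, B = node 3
Step 1 — V_th is the open-circuit voltage V_A - V_B (nothing connected across the terminals).
Nodal analysis, taking node 3 as the 0 V reference.
Source V1 fixes V_0 = 10 V.
KCL at each unknown node (sum of currents leaving = 0; resistances in Ω):
  Node 1: (V_1 - 10)/8200 + (V_1 - V_2)/1.6 + (V_1 - 0)/1.5 = 0
  Node 2: (V_2 - V_1)/1.6 + (V_2 - 0)/8.2 = 0
Collecting terms (coefficients in siemens):
  1.292·V_1 - 0.625·V_2 = 0.00122
  0.747·V_2 - 0.625·V_1 = 0
Determinant D = (1.292)(0.747) - (-0.625)(-0.625) = 0.5743
V_1 = [(0.00122)(0.747) - (-0.625)(0)]/D = 0.001586 V
V_2 = [(1.292)(0) - (0.00122)(-0.625)]/D = 0.001327 V
V_th = V_2 - V_3 = 0.001327 - 0 = 0.001327 V
Step 2 — R_th: zero the source — replace V1 by a short circuit (node 3 merges into node 0) — and find the resistance seen between A (node 2) and B (node 0).
Reduce the network between node 2 (A) and node 0 (B) by series/parallel combination:
  Rp1 = R1 ‖ R3 (parallel, both between nodes 0 and 1) = 1/(1/8200 + 1/1.5) = 1.5 Ω
  Rs1 = R2 + Rp1 (series, joined only at node 1) = 1.6 + 1.5 = 3.1 Ω
  Rp2 = R4 ‖ Rs1 (parallel, both between nodes 0 and 2) = 1/(1/8.2 + 1/3.1) = 2.249 Ω
R_th = 2.249 Ω

Final answer: V_th = 0.001327 V, R_th = 2.249 Ω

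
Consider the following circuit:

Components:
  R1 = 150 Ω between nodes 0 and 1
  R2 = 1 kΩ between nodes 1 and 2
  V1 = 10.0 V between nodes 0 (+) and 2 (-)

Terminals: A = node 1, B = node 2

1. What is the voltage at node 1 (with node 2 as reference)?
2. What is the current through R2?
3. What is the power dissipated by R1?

Nodal analysis, taking node 2 as the 0 V reference.
Source V1 fixes V_0 = 10 V.
KCL at each unknown node (sum of currents leaving = 0; resistances in Ω):
  Node 1: (V_1 - 10)/150 + (V_1 - 0)/1000 = 0
Collecting terms: 0.007667 × V_1 = 0.06667  =>  V_1 = 8.696 V
Part 1:
  Read off the nodal solution: V_1 = 8.696 V
Part 2:
  I_R2 = (V_1 - V_2)/R2 = (8.696 - 0)/1000 = 0.008696 A
  Magnitude: I_R2 = 0.008696 A
Part 3:
  I_R1 = (V_0 - V_1)/R1 = (10 - 8.696)/150 = 0.008696 A
  P_R1 = I_R1² × R1 = (0.008696)² × 150 = 0.01134 W

Final answers:
1. V_1 = 8.696 V
2. I_R2 = 0.008696 A
3. P_R1 = 0.01134 W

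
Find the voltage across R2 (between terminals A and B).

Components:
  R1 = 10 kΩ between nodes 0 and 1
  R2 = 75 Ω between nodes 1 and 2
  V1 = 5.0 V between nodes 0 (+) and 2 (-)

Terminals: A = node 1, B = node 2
R1 and R2 are in series across V1 (node 0 → node 1 → node 2), and the output A–B is taken across R2, so this is a voltage divider.
Series current: I = V1/(R1 + R2) = 5/(10000 + 75) = 5/10080 = 0.0004963 A
V_R2 = I × R2 = V1 × R2/(R1 + R2) = 5 × 75/10080 = 0.03722 V

Final answer: 0.03722 V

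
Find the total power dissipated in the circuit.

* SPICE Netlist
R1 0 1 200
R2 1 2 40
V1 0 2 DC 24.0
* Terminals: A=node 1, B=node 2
Nodal analysis, taking node 2 as the 0 V reference.
Source V1 fixes V_0 = 24 V.
KCL at each unknown node (sum of currents leaving = 0; resistances in Ω):
  Node 1: (V_1 - 24)/200 + (V_1 - 0)/40 = 0
Collecting terms: 0.03 × V_1 = 0.12  =>  V_1 = 4 V
Power in each resistor, P = (ΔV)²/R:
  P_R1 = (24 - 4)²/200 = 2 W
  P_R2 = (4 - 0)²/40 = 0.4 W
P_total = P_R1 + P_R2 = 2.4 W

Final answer: 2.4 W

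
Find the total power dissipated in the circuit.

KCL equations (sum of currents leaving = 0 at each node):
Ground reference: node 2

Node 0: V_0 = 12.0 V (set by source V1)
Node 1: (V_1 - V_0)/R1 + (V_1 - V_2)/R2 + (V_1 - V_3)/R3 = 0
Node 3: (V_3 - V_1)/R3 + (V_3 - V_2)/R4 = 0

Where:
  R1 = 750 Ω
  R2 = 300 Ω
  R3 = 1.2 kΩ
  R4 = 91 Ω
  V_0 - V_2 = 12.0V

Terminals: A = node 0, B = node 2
Nodal analysis, taking node 2 as the 0 V reference.
Source V1 fixes V_0 = 12 V.
KCL at each unknown node (sum of currents leaving = 0; resistances in Ω):
  Node 1: (V_1 - 12)/750 + (V_1 - 0)/300 + (V_1 - V_3)/1200 = 0
  Node 3: (V_3 - V_1)/1200 + (V_3 - 0)/91 = 0
Collecting terms (coefficients in siemens):
  0.0055·V_1 - 0.0008333·V_3 = 0.016
  0.01182·V_3 - 0.0008333·V_1 = 0
Determinant D = (0.0055)(0.01182) - (-0.0008333)(-0.0008333) = 0.00006433
V_1 = [(0.016)(0.01182) - (-0.0008333)(0)]/D = 2.94 V
V_3 = [(0.0055)(0) - (0.016)(-0.0008333)]/D = 0.2073 V
Power in each resistor, P = (ΔV)²/R:
  P_R1 = (12 - 2.94)²/750 = 0.1094 W
  P_R2 = (2.94 - 0)²/300 = 0.02882 W
  P_R3 = (2.94 - 0.2073)²/1200 = 0.006225 W
  P_R4 = (0 - 0.2073)²/91 = 0.0004721 W
P_total = P_R1 + P_R2 + P_R3 + P_R4 = 0.145 W

Final answer: 0.145 W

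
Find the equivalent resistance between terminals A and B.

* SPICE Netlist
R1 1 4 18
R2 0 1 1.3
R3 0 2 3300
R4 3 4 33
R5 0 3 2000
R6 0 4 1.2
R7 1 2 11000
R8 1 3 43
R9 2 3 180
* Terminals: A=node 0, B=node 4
The network is not a plain series/parallel combination. Inject a 1 A test current into terminal A (node 0) and return it from terminal B (node 4); then R_eq = V_A / (1 A).
Nodal analysis, taking node 4 as the 0 V reference.
Current source I_test pushes 1 A into node 0 and draws it out of node 4.
KCL at each unknown node (sum of currents leaving = 0; resistances in Ω):
  Node 0: (V_0 - V_1)/1.3 + (V_0 - V_2)/3300 + (V_0 - V_3)/2000 + (V_0 - 0)/1.2 - 1 = 0
  Node 1: (V_1 - V_0)/1.3 + (V_1 - 0)/18 + (V_1 - V_2)/11000 + (V_1 - V_3)/43 = 0
  Node 2: (V_2 - V_0)/3300 + (V_2 - V_1)/11000 + (V_2 - V_3)/180 = 0
  Node 3: (V_3 - V_0)/2000 + (V_3 - V_1)/43 + (V_3 - V_2)/180 + (V_3 - 0)/33 = 0
Collecting terms (coefficients in siemens):
  1.603·V_0 - 0.7692·V_1 - 0.000303·V_2 - 0.0005·V_3 = 1
  0.8481·V_1 - 0.7692·V_0 - 0.00009091·V_2 - 0.02326·V_3 = 0
  0.005949·V_2 - 0.000303·V_0 - 0.00009091·V_1 - 0.005556·V_3 = 0
  0.05961·V_3 - 0.0005·V_0 - 0.02326·V_1 - 0.005556·V_2 = 0
Solving these 4 simultaneous equations (Gaussian elimination) gives:
  V_0 = 1.115 V, V_1 = 1.024 V, V_2 = 0.4975 V, V_3 = 0.4552 V
R_eq = V_0 / 1 A = 1.115 Ω

Final answer: 1.115 Ω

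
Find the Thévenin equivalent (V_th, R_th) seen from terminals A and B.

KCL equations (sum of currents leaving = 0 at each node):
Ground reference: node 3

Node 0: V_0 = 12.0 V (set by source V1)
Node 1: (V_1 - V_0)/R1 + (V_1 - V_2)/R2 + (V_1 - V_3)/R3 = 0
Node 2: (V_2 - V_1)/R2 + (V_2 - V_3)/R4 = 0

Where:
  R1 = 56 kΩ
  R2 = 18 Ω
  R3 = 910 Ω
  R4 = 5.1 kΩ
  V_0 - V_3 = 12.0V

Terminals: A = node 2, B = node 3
Step 1 — V_th is the open-circuit voltage V_A - V_B (nothing connected across the terminals).
Nodal analysis, taking node 3 as the 0 V reference.
Source V1 fixes V_0 = 12 V.
KCL at each unknown node (sum of currents leaving = 0; resistances in Ω):
  Node 1: (V_1 - 12)/56000 + (V_1 - V_2)/18 + (V_1 - 0)/910 = 0
  Node 2: (V_2 - V_1)/18 + (V_2 - 0)/5100 = 0
Collecting terms (coefficients in siemens):
  0.05667·V_1 - 0.05556·V_2 = 0.0002143
  0.05575·V_2 - 0.05556·V_1 = 0
Determinant D = (0.05667)(0.05575) - (-0.05556)(-0.05556) = 0.00007315
V_1 = [(0.0002143)(0.05575) - (-0.05556)(0)]/D = 0.1633 V
V_2 = [(0.05667)(0) - (0.0002143)(-0.05556)]/D = 0.1627 V
V_th = V_2 - V_3 = 0.1627 - 0 = 0.1627 V
Step 2 — R_th: zero the source — replace V1 by a short circuit (node 3 merges into node 0) — and find the resistance seen between A (node 2) and B (node 0).
Reduce the network between node 2 (A) and node 0 (B) by series/parallel combination:
  Rp1 = R1 ‖ R3 (parallel, both between nodes 0 and 1) = 1/(1/56000 + 1/910) = 895.4 Ω
  Rs1 = R2 + Rp1 (series, joined only at node 1) = 18 + 895.4 = 913.4 Ω
  Rp2 = R4 ‖ Rs1 (parallel, both between nodes 0 and 2) = 1/(1/5100 + 1/913.4) = 774.7 Ω
R_th = 774.7 Ω

Final answer: V_th = 0.1627 V, R_th = 774.7 Ω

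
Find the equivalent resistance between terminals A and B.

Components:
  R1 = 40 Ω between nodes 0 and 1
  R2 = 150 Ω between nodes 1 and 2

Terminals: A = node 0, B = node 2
Reduce the network between node 0 (A) and node 2 (B) by series/parallel combination:
  Rs1 = R1 + R2 (series, joined only at node 1) = 40 + 150 = 190 Ω
R_eq = 190 Ω

Final answer: 190 Ω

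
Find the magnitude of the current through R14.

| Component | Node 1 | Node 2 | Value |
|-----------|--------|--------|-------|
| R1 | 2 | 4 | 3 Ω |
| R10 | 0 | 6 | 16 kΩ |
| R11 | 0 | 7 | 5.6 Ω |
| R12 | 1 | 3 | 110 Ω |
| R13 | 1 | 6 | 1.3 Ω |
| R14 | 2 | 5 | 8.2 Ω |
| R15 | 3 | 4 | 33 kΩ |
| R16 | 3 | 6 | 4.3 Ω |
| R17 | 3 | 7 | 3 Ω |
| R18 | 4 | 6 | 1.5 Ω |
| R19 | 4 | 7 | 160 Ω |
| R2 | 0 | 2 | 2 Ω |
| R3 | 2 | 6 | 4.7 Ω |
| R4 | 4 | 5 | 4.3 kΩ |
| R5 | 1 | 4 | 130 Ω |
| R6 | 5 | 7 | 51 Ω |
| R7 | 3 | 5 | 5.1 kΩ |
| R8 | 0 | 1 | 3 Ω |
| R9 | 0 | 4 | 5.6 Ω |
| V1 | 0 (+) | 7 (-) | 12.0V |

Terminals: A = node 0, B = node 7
Nodal analysis, taking node 7 as the 0 V reference.
Source V1 fixes V_0 = 12 V.
KCL at each unknown node (sum of currents leaving = 0; resistances in Ω):
  Node 1: (V_1 - V_4)/130 + (V_1 - 12)/3 + (V_1 - V_3)/110 + (V_1 - V_6)/1.3 = 0
  Node 2: (V_2 - V_4)/3 + (V_2 - 12)/2 + (V_2 - V_6)/4.7 + (V_2 - V_5)/8.2 = 0
  Node 3: (V_3 - V_5)/5100 + (V_3 - V_1)/110 + (V_3 - V_4)/33000 + (V_3 - V_6)/4.3 + (V_3 - 0)/3 = 0
  Node 4: (V_4 - V_2)/3 + (V_4 - V_5)/4300 + (V_4 - V_1)/130 + (V_4 - 12)/5.6 + (V_4 - V_3)/33000 + (V_4 - V_6)/1.5 + (V_4 - 0)/160 = 0
  Node 5: (V_5 - V_4)/4300 + (V_5 - 0)/51 + (V_5 - V_3)/5100 + (V_5 - V_2)/8.2 = 0
  Node 6: (V_6 - V_2)/4.7 + (V_6 - 12)/16000 + (V_6 - V_1)/1.3 + (V_6 - V_3)/4.3 + (V_6 - V_4)/1.5 = 0
Collecting terms (coefficients in siemens):
  1.119·V_1 - 0.009091·V_3 - 0.007692·V_4 - 0.7692·V_6 = 4
  1.168·V_2 - 0.3333·V_4 - 0.122·V_5 - 0.2128·V_6 = 6
  0.5752·V_3 - 0.009091·V_1 - 0.0000303·V_4 - 0.0001961·V_5 - 0.2326·V_6 = 0
  1.193·V_4 - 0.007692·V_1 - 0.3333·V_2 - 0.0000303·V_3 - 0.0002326·V_5 - 0.6667·V_6 = 2.143
  0.142·V_5 - 0.122·V_2 - 0.0001961·V_3 - 0.0002326·V_4 = 0
  1.881·V_6 - 0.7692·V_1 - 0.2128·V_2 - 0.2326·V_3 - 0.6667·V_4 = 0.00075
Solving these 6 simultaneous equations (Gaussian elimination) gives:
  V_1 = 10.18 V, V_2 = 10.72 V, V_3 = 3.992 V, V_4 = 10.15 V
  V_5 = 9.231 V, V_6 = 9.467 V
I_R14 = (V_2 - V_5)/R14 = (10.72 - 9.231)/8.2 = 0.1818 A
|I_R14| = 0.1818 A

Final answer: |I_R14| = 0.1818 A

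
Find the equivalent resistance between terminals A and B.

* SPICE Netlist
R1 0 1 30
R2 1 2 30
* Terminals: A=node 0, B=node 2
Reduce the network between node 0 (A) and node 2 (B) by series/parallel combination:
  Rs1 = R1 + R2 (series, joined only at node 1) = 30 + 30 = 60 Ω
R_eq = 60 Ω

Final answer: 60 Ω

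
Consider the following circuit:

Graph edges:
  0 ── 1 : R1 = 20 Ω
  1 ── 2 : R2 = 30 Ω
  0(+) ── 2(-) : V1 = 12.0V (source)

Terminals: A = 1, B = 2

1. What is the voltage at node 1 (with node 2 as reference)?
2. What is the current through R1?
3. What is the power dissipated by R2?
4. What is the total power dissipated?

Nodal analysis, taking node 2 as the 0 V reference.
Source V1 fixes V_0 = 12 V.
KCL at each unknown node (sum of currents leaving = 0; resistances in Ω):
  Node 1: (V_1 - 12)/20 + (V_1 - 0)/30 = 0
Collecting terms: 0.08333 × V_1 = 0.6  =>  V_1 = 7.2 V
Part 1:
  Read off the nodal solution: V_1 = 7.2 V
Part 2:
  I_R1 = (V_0 - V_1)/R1 = (12 - 7.2)/20 = 0.24 A
  Magnitude: I_R1 = 0.24 A
Part 3:
  I_R2 = (V_1 - V_2)/R2 = (7.2 - 0)/30 = 0.24 A
  P_R2 = I_R2² × R2 = (0.24)² × 30 = 1.728 W
Part 4:
  Power in each resistor, P = (ΔV)²/R:
    P_R1 = (12 - 7.2)²/20 = 1.152 W
    P_R2 = (7.2 - 0)²/30 = 1.728 W
  P_total = P_R1 + P_R2 = 2.88 W

Final answers:
1. V_1 = 7.2 V
2. I_R1 = 0.24 A
3. P_R2 = 1.728 W
4. P_total = 2.88 W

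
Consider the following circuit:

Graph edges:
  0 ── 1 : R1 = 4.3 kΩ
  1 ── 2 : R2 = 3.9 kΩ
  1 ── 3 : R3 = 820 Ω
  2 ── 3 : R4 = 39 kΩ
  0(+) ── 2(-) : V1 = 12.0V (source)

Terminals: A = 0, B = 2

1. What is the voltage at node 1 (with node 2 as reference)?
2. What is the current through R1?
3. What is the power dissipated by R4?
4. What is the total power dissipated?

Nodal analysis, taking node 2 as the 0 V reference.
Source V1 fixes V_0 = 12 V.
KCL at each unknown node (sum of currents leaving = 0; resistances in Ω):
  Node 1: (V_1 - 12)/4300 + (V_1 - 0)/3900 + (V_1 - V_3)/820 = 0
  Node 3: (V_3 - V_1)/820 + (V_3 - 0)/39000 = 0
Collecting terms (coefficients in siemens):
  0.001708·V_1 - 0.00122·V_3 = 0.002791
  0.001245·V_3 - 0.00122·V_1 = 0
Determinant D = (0.001708)(0.001245) - (-0.00122)(-0.00122) = 0.0000006401
V_1 = [(0.002791)(0.001245) - (-0.00122)(0)]/D = 5.429 V
V_3 = [(0.001708)(0) - (0.002791)(-0.00122)]/D = 5.317 V
Part 1:
  Read off the nodal solution: V_1 = 5.429 V
Part 2:
  I_R1 = (V_0 - V_1)/R1 = (12 - 5.429)/4300 = 0.001528 A
  Magnitude: I_R1 = 0.001528 A
Part 3:
  I_R4 = (V_2 - V_3)/R4 = (0 - 5.317)/39000 = -0.0001363 A
  P_R4 = I_R4² × R4 = (-0.0001363)² × 39000 = 0.0007248 W
Part 4:
  Power in each resistor, P = (ΔV)²/R:
    P_R1 = (12 - 5.429)²/4300 = 0.01004 W
    P_R2 = (5.429 - 0)²/3900 = 0.007556 W
    P_R3 = (5.429 - 5.317)²/820 = 0.00001524 W
    P_R4 = (0 - 5.317)²/39000 = 0.0007248 W
  P_total = P_R1 + P_R2 + P_R3 + P_R4 = 0.01834 W

Final answers:
1. V_1 = 5.429 V
2. I_R1 = 0.001528 A
3. P_R4 = 0.0007248 W
4. P_total = 0.01834 W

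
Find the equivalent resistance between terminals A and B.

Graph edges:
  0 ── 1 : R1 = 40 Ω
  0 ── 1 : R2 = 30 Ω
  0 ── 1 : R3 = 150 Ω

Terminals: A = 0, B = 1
Reduce the network between node 0 (A) and node 1 (B) by series/parallel combination:
  Rp1 = R1 ‖ R2 ‖ R3 (parallel, all between nodes 0 and 1) = 1/(1/40 + 1/30 + 1/150) = 15.38 Ω
R_eq = 15.38 Ω

Final answer: 15.38 Ω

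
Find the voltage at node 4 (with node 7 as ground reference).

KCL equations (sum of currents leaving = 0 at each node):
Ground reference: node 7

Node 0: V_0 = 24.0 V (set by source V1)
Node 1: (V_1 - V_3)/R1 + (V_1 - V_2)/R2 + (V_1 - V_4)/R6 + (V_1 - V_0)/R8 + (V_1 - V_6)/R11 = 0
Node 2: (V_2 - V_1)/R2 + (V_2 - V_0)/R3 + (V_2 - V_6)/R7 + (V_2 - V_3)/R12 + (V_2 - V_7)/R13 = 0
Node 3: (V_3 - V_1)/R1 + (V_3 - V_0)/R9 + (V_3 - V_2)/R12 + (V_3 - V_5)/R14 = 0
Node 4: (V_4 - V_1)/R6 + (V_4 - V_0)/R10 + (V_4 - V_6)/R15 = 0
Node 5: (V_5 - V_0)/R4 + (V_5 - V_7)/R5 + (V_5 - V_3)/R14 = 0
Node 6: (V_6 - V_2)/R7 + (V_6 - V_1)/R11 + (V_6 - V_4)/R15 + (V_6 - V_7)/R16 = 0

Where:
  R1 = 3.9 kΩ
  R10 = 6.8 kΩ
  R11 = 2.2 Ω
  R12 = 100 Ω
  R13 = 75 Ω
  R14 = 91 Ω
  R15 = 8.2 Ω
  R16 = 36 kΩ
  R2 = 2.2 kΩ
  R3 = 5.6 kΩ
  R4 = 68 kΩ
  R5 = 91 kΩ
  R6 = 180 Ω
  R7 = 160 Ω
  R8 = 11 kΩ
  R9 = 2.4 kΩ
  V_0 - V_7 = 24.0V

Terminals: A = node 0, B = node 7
Nodal analysis, taking node 7 as the 0 V reference.
Source V1 fixes V_0 = 24 V.
KCL at each unknown node (sum of currents leaving = 0; resistances in Ω):
  Node 1: (V_1 - V_3)/3900 + (V_1 - V_2)/2200 + (V_1 - V_4)/180 + (V_1 - 24)/11000 + (V_1 - V_6)/2.2 = 0
  Node 2: (V_2 - V_1)/2200 + (V_2 - 24)/5600 + (V_2 - V_6)/160 + (V_2 - V_3)/100 + (V_2 - 0)/75 = 0
  Node 3: (V_3 - V_1)/3900 + (V_3 - 24)/2400 + (V_3 - V_2)/100 + (V_3 - V_5)/91 = 0
  Node 4: (V_4 - V_1)/180 + (V_4 - 24)/6800 + (V_4 - V_6)/8.2 = 0
  Node 5: (V_5 - 24)/68000 + (V_5 - 0)/91000 + (V_5 - V_3)/91 = 0
  Node 6: (V_6 - V_2)/160 + (V_6 - V_1)/2.2 + (V_6 - V_4)/8.2 + (V_6 - 0)/36000 = 0
Collecting terms (coefficients in siemens):
  0.4609·V_1 - 0.0004545·V_2 - 0.0002564·V_3 - 0.005556·V_4 - 0.4545·V_6 = 0.002182
  0.03022·V_2 - 0.0004545·V_1 - 0.01·V_3 - 0.00625·V_6 = 0.004286
  0.02166·V_3 - 0.0002564·V_1 - 0.01·V_2 - 0.01099·V_5 = 0.01
  0.1277·V_4 - 0.005556·V_1 - 0.122·V_6 = 0.003529
  0.01101·V_5 - 0.01099·V_3 = 0.0003529
  0.5828·V_6 - 0.4545·V_1 - 0.00625·V_2 - 0.122·V_4 = 0
Solving these 6 simultaneous equations (Gaussian elimination) gives:
  V_1 = 2.163 V, V_2 = 1.387 V, V_3 = 2.316 V, V_4 = 2.184 V
  V_5 = 2.343 V, V_6 = 2.159 V
The requested potential is V_4 = 2.184 V.

Final answer: V_4 = 2.184 V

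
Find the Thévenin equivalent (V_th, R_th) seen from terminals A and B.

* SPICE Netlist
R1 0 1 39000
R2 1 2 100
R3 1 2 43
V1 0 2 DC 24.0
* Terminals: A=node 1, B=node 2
Step 1 — V_th is the open-circuit voltage V_A - V_B (nothing connected across the terminals).
Nodal analysis, taking node 2 as the 0 V reference.
Source V1 fixes V_0 = 24 V.
KCL at each unknown node (sum of currents leaving = 0; resistances in Ω):
  Node 1: (V_1 - 24)/39000 + (V_1 - 0)/100 + (V_1 - 0)/43 = 0
Collecting terms: 0.03328 × V_1 = 0.0006154  =>  V_1 = 0.01849 V
V_th = V_1 - V_2 = 0.01849 - 0 = 0.01849 V
Step 2 — R_th: zero the source — replace V1 by a short circuit (node 2 merges into node 0) — and find the resistance seen between A (node 1) and B (node 0).
Reduce the network between node 1 (A) and node 0 (B) by series/parallel combination:
  Rp1 = R1 ‖ R2 ‖ R3 (parallel, all between nodes 0 and 1) = 1/(1/39000 + 1/100 + 1/43) = 30.05 Ω
R_th = 30.05 Ω

Final answer: V_th = 0.01849 V, R_th = 30.05 Ω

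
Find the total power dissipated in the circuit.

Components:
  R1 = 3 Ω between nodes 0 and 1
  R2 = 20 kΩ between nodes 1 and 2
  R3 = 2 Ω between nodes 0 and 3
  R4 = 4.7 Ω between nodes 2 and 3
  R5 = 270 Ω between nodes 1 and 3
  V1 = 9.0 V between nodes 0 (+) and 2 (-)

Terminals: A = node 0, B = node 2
Nodal analysis, taking node 2 as the 0 V reference.
Source V1 fixes V_0 = 9 V.
KCL at each unknown node (sum of currents leaving = 0; resistances in Ω):
  Node 1: (V_1 - 9)/3 + (V_1 - 0)/20000 + (V_1 - V_3)/270 = 0
  Node 3: (V_3 - 9)/2 + (V_3 - 0)/4.7 + (V_3 - V_1)/270 = 0
Collecting terms (coefficients in siemens):
  0.3371·V_1 - 0.003704·V_3 = 3
  0.7165·V_3 - 0.003704·V_1 = 4.5
Determinant D = (0.3371)(0.7165) - (-0.003704)(-0.003704) = 0.2415
V_1 = [(3)(0.7165) - (-0.003704)(4.5)]/D = 8.969 V
V_3 = [(0.3371)(4.5) - (3)(-0.003704)]/D = 6.327 V
Power in each resistor, P = (ΔV)²/R:
  P_R1 = (9 - 8.969)²/3 = 0.0003142 W
  P_R2 = (8.969 - 0)²/20000 = 0.004022 W
  P_R3 = (9 - 6.327)²/2 = 3.572 W
  P_R4 = (0 - 6.327)²/4.7 = 8.518 W
  P_R5 = (8.969 - 6.327)²/270 = 0.02586 W
P_total = P_R1 + P_R2 + P_R3 + P_R4 + P_R5 = 12.12 W

Final answer: 12.12 W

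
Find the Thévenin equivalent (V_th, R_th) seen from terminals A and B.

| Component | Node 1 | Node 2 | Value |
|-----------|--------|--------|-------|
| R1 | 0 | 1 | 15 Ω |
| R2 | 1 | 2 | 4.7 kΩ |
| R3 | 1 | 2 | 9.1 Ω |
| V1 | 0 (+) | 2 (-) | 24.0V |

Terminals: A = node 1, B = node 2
Step 1 — V_th is the open-circuit voltage V_A - V_B (nothing connected across the terminals).
Nodal analysis, taking node 2 as the 0 V reference.
Source V1 fixes V_0 = 24 V.
KCL at each unknown node (sum of currents leaving = 0; resistances in Ω):
  Node 1: (V_1 - 24)/15 + (V_1 - 0)/4700 + (V_1 - 0)/9.1 = 0
Collecting terms: 0.1768 × V_1 = 1.6  =>  V_1 = 9.051 V
V_th = V_1 - V_2 = 9.051 - 0 = 9.051 V
Step 2 — R_th: zero the source — replace V1 by a short circuit (node 2 merges into node 0) — and find the resistance seen between A (node 1) and B (node 0).
Reduce the network between node 1 (A) and node 0 (B) by series/parallel combination:
  Rp1 = R1 ‖ R2 ‖ R3 (parallel, all between nodes 0 and 1) = 1/(1/15 + 1/4700 + 1/9.1) = 5.657 Ω
R_th = 5.657 Ω

Final answer: V_th = 9.051 V, R_th = 5.657 Ω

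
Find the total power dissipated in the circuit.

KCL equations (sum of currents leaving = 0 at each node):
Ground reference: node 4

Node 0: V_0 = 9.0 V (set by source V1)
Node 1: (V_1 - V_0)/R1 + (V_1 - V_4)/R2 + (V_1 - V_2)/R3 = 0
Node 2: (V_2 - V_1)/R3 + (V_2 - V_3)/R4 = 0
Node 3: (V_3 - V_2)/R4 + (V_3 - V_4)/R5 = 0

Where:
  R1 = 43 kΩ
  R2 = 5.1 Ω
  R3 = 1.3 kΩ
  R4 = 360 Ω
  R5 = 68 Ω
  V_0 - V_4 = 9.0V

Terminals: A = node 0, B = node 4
Nodal analysis, taking node 4 as the 0 V reference.
Source V1 fixes V_0 = 9 V.
KCL at each unknown node (sum of currents leaving = 0; resistances in Ω):
  Node 1: (V_1 - 9)/43000 + (V_1 - 0)/5.1 + (V_1 - V_2)/1300 = 0
  Node 2: (V_2 - V_1)/1300 + (V_2 - V_3)/360 = 0
  Node 3: (V_3 - V_2)/360 + (V_3 - 0)/68 = 0
Collecting terms (coefficients in siemens):
  0.1969·V_1 - 0.0007692·V_2 = 0.0002093
  0.003547·V_2 - 0.0007692·V_1 - 0.002778·V_3 = 0
  0.01748·V_3 - 0.002778·V_2 = 0
Solving these 3 simultaneous equations (Gaussian elimination) gives:
  V_1 = 0.001064 V, V_2 = 0.0002636 V, V_3 = 0.00004188 V
Power in each resistor, P = (ΔV)²/R:
  P_R1 = (9 - 0.001064)²/43000 = 0.001883 W
  P_R2 = (0.001064 - 0)²/5.1 = 0.0000002221 W
  P_R3 = (0.001064 - 0.0002636)²/1300 = 0.000000000493 W
  P_R4 = (0.0002636 - 0.00004188)²/360 = 0.0000000001365 W
  P_R5 = (0.00004188 - 0)²/68 = 0.00000000002579 W
P_total = P_R1 + P_R2 + P_R3 + P_R4 + P_R5 = 0.001883 W

Final answer: 0.001883 W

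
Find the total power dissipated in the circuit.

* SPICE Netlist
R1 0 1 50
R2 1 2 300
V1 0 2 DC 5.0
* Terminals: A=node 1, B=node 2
Nodal analysis, taking node 2 as the 0 V reference.
Source V1 fixes V_0 = 5 V.
KCL at each unknown node (sum of currents leaving = 0; resistances in Ω):
  Node 1: (V_1 - 5)/50 + (V_1 - 0)/300 = 0
Collecting terms: 0.02333 × V_1 = 0.1  =>  V_1 = 4.286 V
Power in each resistor, P = (ΔV)²/R:
  P_R1 = (5 - 4.286)²/50 = 0.0102 W
  P_R2 = (4.286 - 0)²/300 = 0.06122 W
P_total = P_R1 + P_R2 = 0.07143 W

Final answer: 0.07143 W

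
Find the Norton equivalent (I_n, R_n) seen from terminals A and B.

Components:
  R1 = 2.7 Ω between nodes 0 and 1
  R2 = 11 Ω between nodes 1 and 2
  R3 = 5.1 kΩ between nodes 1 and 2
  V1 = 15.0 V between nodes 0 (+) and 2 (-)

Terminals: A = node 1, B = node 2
Find the Thévenin equivalent first; then I_n = V_th/R_th and R_n = R_th.
Step 1 — V_th is the open-circuit voltage V_A - V_B (nothing connected across the terminals).
Nodal analysis, taking node 2 as the 0 V reference.
Source V1 fixes V_0 = 15 V.
KCL at each unknown node (sum of currents leaving = 0; resistances in Ω):
  Node 1: (V_1 - 15)/2.7 + (V_1 - 0)/11 + (V_1 - 0)/5100 = 0
Collecting terms: 0.4615 × V_1 = 5.556  =>  V_1 = 12.04 V
V_th = V_1 - V_2 = 12.04 - 0 = 12.04 V
Step 2 — R_th: zero the source — replace V1 by a short circuit (node 2 merges into node 0) — and find the resistance seen between A (node 1) and B (node 0).
Reduce the network between node 1 (A) and node 0 (B) by series/parallel combination:
  Rp1 = R1 ‖ R2 ‖ R3 (parallel, all between nodes 0 and 1) = 1/(1/2.7 + 1/11 + 1/5100) = 2.167 Ω
R_th = 2.167 Ω
I_n = V_th/R_th = 12.04/2.167 = 5.556 A, and R_n = R_th = 2.167 Ω

Final answer: I_n = 5.556 A, R_n = 2.167 Ω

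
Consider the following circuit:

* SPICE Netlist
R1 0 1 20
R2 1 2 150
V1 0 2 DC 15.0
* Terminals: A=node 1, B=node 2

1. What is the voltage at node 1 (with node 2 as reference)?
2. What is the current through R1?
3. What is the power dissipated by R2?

Nodal analysis, taking node 2 as the 0 V reference.
Source V1 fixes V_0 = 15 V.
KCL at each unknown node (sum of currents leaving = 0; resistances in Ω):
  Node 1: (V_1 - 15)/20 + (V_1 - 0)/150 = 0
Collecting terms: 0.05667 × V_1 = 0.75  =>  V_1 = 13.24 V
Part 1:
  Read off the nodal solution: V_1 = 13.24 V
Part 2:
  I_R1 = (V_0 - V_1)/R1 = (15 - 13.24)/20 = 0.08824 A
  Magnitude: I_R1 = 0.08824 A
Part 3:
  I_R2 = (V_1 - V_2)/R2 = (13.24 - 0)/150 = 0.08824 A
  P_R2 = I_R2² × R2 = (0.08824)² × 150 = 1.168 W

Final answers:
1. V_1 = 13.24 V
2. I_R1 = 0.08824 A
3. P_R2 = 1.168 W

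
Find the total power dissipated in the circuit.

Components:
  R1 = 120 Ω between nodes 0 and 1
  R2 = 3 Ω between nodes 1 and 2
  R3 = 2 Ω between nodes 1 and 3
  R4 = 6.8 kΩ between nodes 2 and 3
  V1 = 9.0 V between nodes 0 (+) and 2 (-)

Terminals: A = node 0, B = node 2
Nodal analysis, taking node 2 as the 0 V reference.
Source V1 fixes V_0 = 9 V.
KCL at each unknown node (sum of currents leaving = 0; resistances in Ω):
  Node 1: (V_1 - 9)/120 + (V_1 - 0)/3 + (V_1 - V_3)/2 = 0
  Node 3: (V_3 - V_1)/2 + (V_3 - 0)/6800 = 0
Collecting terms (coefficients in siemens):
  0.8417·V_1 - 0.5·V_3 = 0.075
  0.5001·V_3 - 0.5·V_1 = 0
Determinant D = (0.8417)(0.5001) - (-0.5)(-0.5) = 0.171
V_1 = [(0.075)(0.5001) - (-0.5)(0)]/D = 0.2194 V
V_3 = [(0.8417)(0) - (0.075)(-0.5)]/D = 0.2194 V
Power in each resistor, P = (ΔV)²/R:
  P_R1 = (9 - 0.2194)²/120 = 0.6425 W
  P_R2 = (0.2194 - 0)²/3 = 0.01605 W
  P_R3 = (0.2194 - 0.2194)²/2 = 0.000000002081 W
  P_R4 = (0 - 0.2194)²/6800 = 0.000007076 W
P_total = P_R1 + P_R2 + P_R3 + P_R4 = 0.6585 W

Final answer: 0.6585 W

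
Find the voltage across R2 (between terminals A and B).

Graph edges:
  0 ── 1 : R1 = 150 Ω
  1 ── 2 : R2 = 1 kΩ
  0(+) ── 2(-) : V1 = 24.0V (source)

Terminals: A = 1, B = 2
R1 and R2 are in series across V1 (node 0 → node 1 → node 2), and the output A–B is taken across R2, so this is a voltage divider.
Series current: I = V1/(R1 + R2) = 24/(150 + 1000) = 24/1150 = 0.02087 A
V_R2 = I × R2 = V1 × R2/(R1 + R2) = 24 × 1000/1150 = 20.87 V

Final answer: 20.87 V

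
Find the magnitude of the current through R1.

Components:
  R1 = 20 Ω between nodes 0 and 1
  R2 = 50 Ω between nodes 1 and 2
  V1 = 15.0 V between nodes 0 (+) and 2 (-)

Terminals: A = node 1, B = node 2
Nodal analysis, taking node 2 as the 0 V reference.
Source V1 fixes V_0 = 15 V.
KCL at each unknown node (sum of currents leaving = 0; resistances in Ω):
  Node 1: (V_1 - 15)/20 + (V_1 - 0)/50 = 0
Collecting terms: 0.07 × V_1 = 0.75  =>  V_1 = 10.71 V
I_R1 = (V_0 - V_1)/R1 = (15 - 10.71)/20 = 0.2143 A
|I_R1| = 0.2143 A

Final answer: |I_R1| = 0.2143 A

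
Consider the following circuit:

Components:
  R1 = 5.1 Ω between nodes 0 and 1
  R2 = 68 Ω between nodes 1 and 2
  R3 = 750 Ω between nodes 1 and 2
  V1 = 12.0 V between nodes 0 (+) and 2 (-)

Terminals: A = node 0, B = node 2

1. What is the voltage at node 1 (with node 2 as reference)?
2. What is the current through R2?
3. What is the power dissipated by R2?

Nodal analysis, taking node 2 as the 0 V reference.
Source V1 fixes V_0 = 12 V.
KCL at each unknown node (sum of currents leaving = 0; resistances in Ω):
  Node 1: (V_1 - 12)/5.1 + (V_1 - 0)/68 + (V_1 - 0)/750 = 0
Collecting terms: 0.2121 × V_1 = 2.353  =>  V_1 = 11.09 V
Part 1:
  Read off the nodal solution: V_1 = 11.09 V
Part 2:
  I_R2 = (V_1 - V_2)/R2 = (11.09 - 0)/68 = 0.1631 A
  Magnitude: I_R2 = 0.1631 A
Part 3:
  I_R2 = (V_1 - V_2)/R2 = (11.09 - 0)/68 = 0.1631 A
  P_R2 = I_R2² × R2 = (0.1631)² × 68 = 1.81 W

Final answers:
1. V_1 = 11.09 V
2. I_R2 = 0.1631 A
3. P_R2 = 1.81 W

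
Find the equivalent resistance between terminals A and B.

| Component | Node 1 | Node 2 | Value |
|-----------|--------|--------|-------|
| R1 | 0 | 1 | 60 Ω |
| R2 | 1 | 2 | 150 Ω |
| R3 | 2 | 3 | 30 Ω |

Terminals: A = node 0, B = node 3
Reduce the network between node 0 (A) and node 3 (B) by series/parallel combination:
  Rs1 = R1 + R2 (series, joined only at node 1) = 60 + 150 = 210 Ω
  Rs2 = R3 + Rs1 (series, joined only at node 2) = 30 + 210 = 240 Ω
R_eq = 240 Ω

Final answer: 240 Ω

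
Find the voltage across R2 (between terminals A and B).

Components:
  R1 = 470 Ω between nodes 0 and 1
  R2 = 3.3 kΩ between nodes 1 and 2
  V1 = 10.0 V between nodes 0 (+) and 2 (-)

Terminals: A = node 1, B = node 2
R1 and R2 are in series across V1 (node 0 → node 1 → node 2), and the output A–B is taken across R2, so this is a voltage divider.
Series current: I = V1/(R1 + R2) = 10/(470 + 3300) = 10/3770 = 0.002653 A
V_R2 = I × R2 = V1 × R2/(R1 + R2) = 10 × 3300/3770 = 8.753 V

Final answer: 8.753 V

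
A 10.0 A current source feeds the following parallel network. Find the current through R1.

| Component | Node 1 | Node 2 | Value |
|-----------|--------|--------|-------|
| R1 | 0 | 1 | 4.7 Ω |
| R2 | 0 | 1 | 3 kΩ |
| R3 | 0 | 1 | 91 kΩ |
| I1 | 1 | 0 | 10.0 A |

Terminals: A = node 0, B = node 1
All resistors sit directly between nodes 0 and 1, so they are in parallel and share one voltage V; the full source current 10 A splits among them.
1/R_par = 1/4.7 + 1/3000 + 1/91000 = 0.2131 S  =>  R_par = 4.692 Ω
V = I × R_par = 10 × 4.692 = 46.92 V
I_R1 = V/R1 = 46.92/4.7 = 9.984 A

Final answer: 9.984 A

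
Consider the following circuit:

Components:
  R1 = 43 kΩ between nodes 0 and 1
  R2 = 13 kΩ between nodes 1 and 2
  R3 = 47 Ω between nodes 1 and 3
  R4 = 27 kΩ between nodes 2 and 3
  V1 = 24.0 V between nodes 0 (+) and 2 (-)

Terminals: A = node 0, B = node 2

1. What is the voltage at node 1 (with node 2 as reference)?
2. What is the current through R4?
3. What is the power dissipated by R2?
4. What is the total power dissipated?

Nodal analysis, taking node 2 as the 0 V reference.
Source V1 fixes V_0 = 24 V.
KCL at each unknown node (sum of currents leaving = 0; resistances in Ω):
  Node 1: (V_1 - 24)/43000 + (V_1 - 0)/13000 + (V_1 - V_3)/47 = 0
  Node 3: (V_3 - V_1)/47 + (V_3 - 0)/27000 = 0
Collecting terms (coefficients in siemens):
  0.02138·V_1 - 0.02128·V_3 = 0.0005581
  0.02131·V_3 - 0.02128·V_1 = 0
Determinant D = (0.02138)(0.02131) - (-0.02128)(-0.02128) = 0.000002923
V_1 = [(0.0005581)(0.02131) - (-0.02128)(0)]/D = 4.07 V
V_3 = [(0.02138)(0) - (0.0005581)(-0.02128)]/D = 4.062 V
Part 1:
  Read off the nodal solution: V_1 = 4.07 V
Part 2:
  I_R4 = (V_2 - V_3)/R4 = (0 - 4.062)/27000 = -0.0001505 A
  Magnitude: I_R4 = 0.0001505 A
Part 3:
  I_R2 = (V_1 - V_2)/R2 = (4.07 - 0)/13000 = 0.000313 A
  P_R2 = I_R2² × R2 = (0.000313)² × 13000 = 0.001274 W
Part 4:
  Power in each resistor, P = (ΔV)²/R:
    P_R1 = (24 - 4.07)²/43000 = 0.009238 W
    P_R2 = (4.07 - 0)²/13000 = 0.001274 W
    P_R3 = (4.07 - 4.062)²/47 = 0.000001064 W
    P_R4 = (0 - 4.062)²/27000 = 0.0006112 W
  P_total = P_R1 + P_R2 + P_R3 + P_R4 = 0.01112 W

Final answers:
1. V_1 = 4.07 V
2. I_R4 = 0.0001505 A
3. P_R2 = 0.001274 W
4. P_total = 0.01112 W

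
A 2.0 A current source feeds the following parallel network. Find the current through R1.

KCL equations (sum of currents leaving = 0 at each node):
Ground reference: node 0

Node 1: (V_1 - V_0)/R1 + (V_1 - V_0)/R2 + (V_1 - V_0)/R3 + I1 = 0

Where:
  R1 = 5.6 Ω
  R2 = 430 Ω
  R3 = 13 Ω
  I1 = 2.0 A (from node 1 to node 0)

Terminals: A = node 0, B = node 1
All resistors sit directly between nodes 0 and 1, so they are in parallel and share one voltage V; the full source current 2 A splits among them.
1/R_par = 1/5.6 + 1/430 + 1/13 = 0.2578 S  =>  R_par = 3.879 Ω
V = I × R_par = 2 × 3.879 = 7.757 V
I_R1 = V/R1 = 7.757/5.6 = 1.385 A

Final answer: 1.385 A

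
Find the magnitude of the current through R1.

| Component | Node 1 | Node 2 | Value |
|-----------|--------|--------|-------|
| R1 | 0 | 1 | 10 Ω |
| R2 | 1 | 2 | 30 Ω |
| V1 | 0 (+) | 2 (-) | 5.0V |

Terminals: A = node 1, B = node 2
Nodal analysis, taking node 2 as the 0 V reference.
Source V1 fixes V_0 = 5 V.
KCL at each unknown node (sum of currents leaving = 0; resistances in Ω):
  Node 1: (V_1 - 5)/10 + (V_1 - 0)/30 = 0
Collecting terms: 0.1333 × V_1 = 0.5  =>  V_1 = 3.75 V
I_R1 = (V_0 - V_1)/R1 = (5 - 3.75)/10 = 0.125 A
|I_R1| = 0.125 A

Final answer: |I_R1| = 0.125 A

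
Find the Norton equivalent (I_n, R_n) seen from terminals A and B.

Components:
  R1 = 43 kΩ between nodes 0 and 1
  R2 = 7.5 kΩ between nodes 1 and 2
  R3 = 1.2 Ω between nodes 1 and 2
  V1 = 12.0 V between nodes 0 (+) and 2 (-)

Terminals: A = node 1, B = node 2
Find the Thévenin equivalent first; then I_n = V_th/R_th and R_n = R_th.
Step 1 — V_th is the open-circuit voltage V_A - V_B (nothing connected across the terminals).
Nodal analysis, taking node 2 as the 0 V reference.
Source V1 fixes V_0 = 12 V.
KCL at each unknown node (sum of currents leaving = 0; resistances in Ω):
  Node 1: (V_1 - 12)/43000 + (V_1 - 0)/7500 + (V_1 - 0)/1.2 = 0
Collecting terms: 0.8335 × V_1 = 0.0002791  =>  V_1 = 0.0003348 V
V_th = V_1 - V_2 = 0.0003348 - 0 = 0.0003348 V
Step 2 — R_th: zero the source — replace V1 by a short circuit (node 2 merges into node 0) — and find the resistance seen between A (node 1) and B (node 0).
Reduce the network between node 1 (A) and node 0 (B) by series/parallel combination:
  Rp1 = R1 ‖ R2 ‖ R3 (parallel, all between nodes 0 and 1) = 1/(1/43000 + 1/7500 + 1/1.2) = 1.2 Ω
R_th = 1.2 Ω
I_n = V_th/R_th = 0.0003348/1.2 = 0.0002791 A, and R_n = R_th = 1.2 Ω

Final answer: I_n = 0.0002791 A, R_n = 1.2 Ω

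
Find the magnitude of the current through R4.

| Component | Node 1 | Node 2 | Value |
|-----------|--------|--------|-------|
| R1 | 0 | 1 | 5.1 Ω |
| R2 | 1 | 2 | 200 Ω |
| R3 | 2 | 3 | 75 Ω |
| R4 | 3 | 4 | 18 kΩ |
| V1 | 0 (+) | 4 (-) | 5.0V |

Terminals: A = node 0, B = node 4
Nodal analysis, taking node 4 as the 0 V reference.
Source V1 fixes V_0 = 5 V.
KCL at each unknown node (sum of currents leaving = 0; resistances in Ω):
  Node 1: (V_1 - 5)/5.1 + (V_1 - V_2)/200 = 0
  Node 2: (V_2 - V_1)/200 + (V_2 - V_3)/75 = 0
  Node 3: (V_3 - V_2)/75 + (V_3 - 0)/18000 = 0
Collecting terms (coefficients in siemens):
  0.2011·V_1 - 0.005·V_2 = 0.9804
  0.01833·V_2 - 0.005·V_1 - 0.01333·V_3 = 0
  0.01339·V_3 - 0.01333·V_2 = 0
Solving these 3 simultaneous equations (Gaussian elimination) gives:
  V_1 = 4.999 V, V_2 = 4.944 V, V_3 = 4.923 V
I_R4 = (V_3 - V_4)/R4 = (4.923 - 0)/18000 = 0.0002735 A
|I_R4| = 0.0002735 A

Final answer: |I_R4| = 0.0002735 A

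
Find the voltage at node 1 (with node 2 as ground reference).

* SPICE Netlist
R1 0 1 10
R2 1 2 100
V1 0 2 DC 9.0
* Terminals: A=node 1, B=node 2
Nodal analysis, taking node 2 as the 0 V reference.
Source V1 fixes V_0 = 9 V.
KCL at each unknown node (sum of currents leaving = 0; resistances in Ω):
  Node 1: (V_1 - 9)/10 + (V_1 - 0)/100 = 0
Collecting terms: 0.11 × V_1 = 0.9  =>  V_1 = 8.182 V
The requested potential is V_1 = 8.182 V.

Final answer: V_1 = 8.182 V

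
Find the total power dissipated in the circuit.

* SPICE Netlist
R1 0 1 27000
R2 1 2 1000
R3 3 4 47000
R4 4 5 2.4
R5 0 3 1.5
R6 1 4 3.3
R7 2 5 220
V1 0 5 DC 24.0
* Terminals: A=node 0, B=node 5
Nodal analysis, taking node 5 as the 0 V reference.
Source V1 fixes V_0 = 24 V.
KCL at each unknown node (sum of currents leaving = 0; resistances in Ω):
  Node 1: (V_1 - 24)/27000 + (V_1 - V_2)/1000 + (V_1 - V_4)/3.3 = 0
  Node 2: (V_2 - V_1)/1000 + (V_2 - 0)/220 = 0
  Node 3: (V_3 - V_4)/47000 + (V_3 - 24)/1.5 = 0
  Node 4: (V_4 - V_3)/47000 + (V_4 - 0)/2.4 + (V_4 - V_1)/3.3 = 0
Collecting terms (coefficients in siemens):
  0.3041·V_1 - 0.001·V_2 - 0.303·V_4 = 0.0008889
  0.005545·V_2 - 0.001·V_1 = 0
  0.6667·V_3 - 0.00002128·V_4 = 16
  0.7197·V_4 - 0.303·V_1 - 0.00002128·V_3 = 0
Solving these 4 simultaneous equations (Gaussian elimination) gives:
  V_1 = 0.006261 V, V_2 = 0.001129 V, V_3 = 24 V, V_4 = 0.003346 V
Power in each resistor, P = (ΔV)²/R:
  P_R1 = (24 - 0.006261)²/27000 = 0.02132 W
  P_R2 = (0.006261 - 0.001129)²/1000 = 0.00000002634 W
  P_R3 = (24 - 0.003346)²/47000 = 0.01225 W
  P_R4 = (0.003346 - 0)²/2.4 = 0.000004664 W
  P_R5 = (24 - 24)²/1.5 = 0.000000391 W
  P_R6 = (0.006261 - 0.003346)²/3.3 = 0.000002576 W
  P_R7 = (0.001129 - 0)²/220 = 0.000000005795 W
P_total = P_R1 + P_R2 + P_R3 + P_R4 + P_R5 + P_R6 + P_R7 = 0.03358 W

Final answer: 0.03358 W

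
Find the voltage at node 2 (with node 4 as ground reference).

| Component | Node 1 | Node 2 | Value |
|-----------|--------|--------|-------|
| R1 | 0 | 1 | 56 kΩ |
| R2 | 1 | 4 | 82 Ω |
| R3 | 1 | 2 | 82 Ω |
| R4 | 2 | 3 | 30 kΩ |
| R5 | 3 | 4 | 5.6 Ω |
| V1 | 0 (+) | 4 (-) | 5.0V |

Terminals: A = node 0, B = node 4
Nodal analysis, taking node 4 as the 0 V reference.
Source V1 fixes V_0 = 5 V.
KCL at each unknown node (sum of currents leaving = 0; resistances in Ω):
  Node 1: (V_1 - 5)/56000 + (V_1 - 0)/82 + (V_1 - V_2)/82 = 0
  Node 2: (V_2 - V_1)/82 + (V_2 - V_3)/30000 = 0
  Node 3: (V_3 - V_2)/30000 + (V_3 - 0)/5.6 = 0
Collecting terms (coefficients in siemens):
  0.02441·V_1 - 0.0122·V_2 = 0.00008929
  0.01223·V_2 - 0.0122·V_1 - 0.00003333·V_3 = 0
  0.1786·V_3 - 0.00003333·V_2 = 0
Solving these 3 simultaneous equations (Gaussian elimination) gives:
  V_1 = 0.007291 V, V_2 = 0.007271 V, V_3 = 0.000001357 V
The requested potential is V_2 = 0.007271 V.

Final answer: V_2 = 0.007271 V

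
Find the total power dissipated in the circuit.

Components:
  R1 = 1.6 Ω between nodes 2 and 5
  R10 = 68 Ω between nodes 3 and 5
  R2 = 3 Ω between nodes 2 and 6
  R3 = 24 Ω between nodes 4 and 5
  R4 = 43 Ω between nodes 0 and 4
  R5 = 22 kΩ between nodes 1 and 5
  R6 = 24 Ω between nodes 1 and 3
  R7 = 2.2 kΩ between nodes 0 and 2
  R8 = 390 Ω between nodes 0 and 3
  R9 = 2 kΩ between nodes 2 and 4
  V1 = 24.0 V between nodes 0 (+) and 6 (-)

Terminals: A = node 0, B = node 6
Nodal analysis, taking node 6 as the 0 V reference.
Source V1 fixes V_0 = 24 V.
KCL at each unknown node (sum of currents leaving = 0; resistances in Ω):
  Node 1: (V_1 - V_5)/22000 + (V_1 - V_3)/24 = 0
  Node 2: (V_2 - V_5)/1.6 + (V_2 - 0)/3 + (V_2 - 24)/2200 + (V_2 - V_4)/2000 = 0
  Node 3: (V_3 - V_1)/24 + (V_3 - 24)/390 + (V_3 - V_5)/68 = 0
  Node 4: (V_4 - V_5)/24 + (V_4 - 24)/43 + (V_4 - V_2)/2000 = 0
  Node 5: (V_5 - V_2)/1.6 + (V_5 - V_4)/24 + (V_5 - V_1)/22000 + (V_5 - V_3)/68 = 0
Collecting terms (coefficients in siemens):
  0.04171·V_1 - 0.04167·V_3 - 0.00004545·V_5 = 0
  0.9593·V_2 - 0.0005·V_4 - 0.625·V_5 = 0.01091
  0.05894·V_3 - 0.04167·V_1 - 0.01471·V_5 = 0.06154
  0.06542·V_4 - 0.0005·V_2 - 0.04167·V_5 = 0.5581
  0.6814·V_5 - 0.00004545·V_1 - 0.625·V_2 - 0.01471·V_3 - 0.04167·V_4 = 0
Solving these 5 simultaneous equations (Gaussian elimination) gives:
  V_1 = 5.067 V, V_2 = 1.176 V, V_3 = 5.071 V, V_4 = 9.674 V
  V_5 = 1.78 V
Power in each resistor, P = (ΔV)²/R:
  P_R1 = (1.176 - 1.78)²/1.6 = 0.2279 W
  P_R2 = (1.176 - 0)²/3 = 0.4612 W
  P_R3 = (9.674 - 1.78)²/24 = 2.596 W
  P_R4 = (24 - 9.674)²/43 = 4.773 W
  P_R5 = (5.067 - 1.78)²/22000 = 0.000491 W
  P_R6 = (5.067 - 5.071)²/24 = 0.0000005357 W
  P_R7 = (24 - 1.176)²/2200 = 0.2368 W
  P_R8 = (24 - 5.071)²/390 = 0.9188 W
  P_R9 = (1.176 - 9.674)²/2000 = 0.03611 W
  P_R10 = (5.071 - 1.78)²/68 = 0.1592 W
P_total = P_R1 + P_R2 + P_R3 + P_R4 + P_R5 + P_R6 + P_R7 + P_R8 + P_R9 + P_R10 = 9.41 W

Final answer: 9.41 W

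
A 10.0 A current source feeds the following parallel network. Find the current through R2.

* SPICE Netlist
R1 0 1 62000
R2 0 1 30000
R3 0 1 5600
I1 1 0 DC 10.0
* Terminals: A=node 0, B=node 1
All resistors sit directly between nodes 0 and 1, so they are in parallel and share one voltage V; the full source current 10 A splits among them.
1/R_par = 1/62000 + 1/30000 + 1/5600 = 0.000228 S  =>  R_par = 4385 Ω
V = I × R_par = 10 × 4385 = 43850 V
I_R2 = V/R2 = 43850/30000 = 1.462 A

Final answer: 1.462 A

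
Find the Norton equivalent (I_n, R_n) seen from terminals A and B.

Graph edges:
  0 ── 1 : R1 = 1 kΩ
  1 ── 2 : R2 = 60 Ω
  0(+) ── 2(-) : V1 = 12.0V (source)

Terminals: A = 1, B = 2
Find the Thévenin equivalent first; then I_n = V_th/R_th and R_n = R_th.
Step 1 — V_th is the open-circuit voltage V_A - V_B (nothing connected across the terminals).
Nodal analysis, taking node 2 as the 0 V reference.
Source V1 fixes V_0 = 12 V.
KCL at each unknown node (sum of currents leaving = 0; resistances in Ω):
  Node 1: (V_1 - 12)/1000 + (V_1 - 0)/60 = 0
Collecting terms: 0.01767 × V_1 = 0.012  =>  V_1 = 0.6792 V
V_th = V_1 - V_2 = 0.6792 - 0 = 0.6792 V
Step 2 — R_th: zero the source — replace V1 by a short circuit (node 2 merges into node 0) — and find the resistance seen between A (node 1) and B (node 0).
Reduce the network between node 1 (A) and node 0 (B) by series/parallel combination:
  Rp1 = R1 ‖ R2 (parallel, both between nodes 0 and 1) = 1/(1/1000 + 1/60) = 56.6 Ω
R_th = 56.6 Ω
I_n = V_th/R_th = 0.6792/56.6 = 0.012 A, and R_n = R_th = 56.6 Ω

Final answer: I_n = 0.012 A, R_n = 56.6 Ω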